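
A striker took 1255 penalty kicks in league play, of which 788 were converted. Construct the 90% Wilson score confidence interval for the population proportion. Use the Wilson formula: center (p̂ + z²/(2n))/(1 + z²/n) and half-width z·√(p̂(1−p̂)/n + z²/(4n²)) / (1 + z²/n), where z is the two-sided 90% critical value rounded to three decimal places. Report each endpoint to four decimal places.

Here p̂ = 788/1255 = 0.62789 and z = 1.645 (z² = 2.706025).
Denominator 1 + z²/n = 1 + 2.706025/1255 = 1.002156.
Center = (0.62789 + 0.001078)/1.002156 = 0.62761.
Radicand: p̂(1−p̂)/n + z²/(4n²) = 0.000186171 + 0.000000430 = 0.000186601.
Half-width = z·√(radicand)/denom = 1.645·0.013660/1.002156 = 0.02242.
Interval: 0.62761 ± 0.02242 → (0.6052, 0.6500).

(0.6052, 0.6500)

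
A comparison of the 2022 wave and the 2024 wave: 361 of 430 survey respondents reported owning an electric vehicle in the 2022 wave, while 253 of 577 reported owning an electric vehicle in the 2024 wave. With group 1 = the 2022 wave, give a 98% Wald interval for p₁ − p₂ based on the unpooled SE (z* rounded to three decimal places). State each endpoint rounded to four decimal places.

(0.3378, 0.4643)

p̂₁ = 0.83953, p̂₂ = 0.43847, so the observed difference is 0.40106.
Unpooled SE = √(p̂₁(1−p̂₁)/n₁ + p̂₂(1−p̂₂)/n₂) = √(0.000313293 + 0.000426715) = 0.027203.
For 98% confidence, z* = 2.326. Margin = 2.326·0.027203 = 0.06327.
Interval: 0.40106 ± 0.06327 → (0.3378, 0.4643).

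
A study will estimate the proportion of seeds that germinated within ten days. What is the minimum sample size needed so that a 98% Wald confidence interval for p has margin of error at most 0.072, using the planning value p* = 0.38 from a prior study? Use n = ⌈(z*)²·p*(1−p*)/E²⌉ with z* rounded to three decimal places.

For 98% confidence, z* = 2.326.
p*(1−p*) = 0.38·0.62 = 0.2356.
Required n before rounding: 5.410276 × 0.2356 / 0.072² = 245.884.
Rounding up, n = 246.

n = 246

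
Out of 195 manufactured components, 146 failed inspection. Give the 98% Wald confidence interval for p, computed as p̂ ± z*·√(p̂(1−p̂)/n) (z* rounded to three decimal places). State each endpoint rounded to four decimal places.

(0.6765, 0.8210)

Sample proportion p̂ = 146/195 = 0.74872.
Standard error of p̂: √(0.188139/195) = √0.000964817 = 0.031062.
The 98% critical value is z* = 2.326.
Margin of error: 2.326 × 0.031062 = 0.07225.
Interval: 0.74872 ± 0.07225 → (0.6765, 0.8210).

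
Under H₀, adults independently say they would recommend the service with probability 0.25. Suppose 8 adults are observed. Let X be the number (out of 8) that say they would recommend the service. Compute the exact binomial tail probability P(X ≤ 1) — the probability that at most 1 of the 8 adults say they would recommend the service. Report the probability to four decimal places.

X ~ Binomial(n=8, p=0.25).
P(X ≤ 1) = C(8,0)·0.25^0·0.75^8 + C(8,1)·0.25^1·0.75^7.
= 0.100113 + 0.266968 = 0.3671.

P = 0.3671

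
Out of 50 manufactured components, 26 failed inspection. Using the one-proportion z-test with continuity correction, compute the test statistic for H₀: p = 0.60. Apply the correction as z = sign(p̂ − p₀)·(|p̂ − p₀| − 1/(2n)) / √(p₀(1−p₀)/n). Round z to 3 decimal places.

With x = 26 successes in n = 50, p̂ = 0.52000. p̂ − p₀ = -0.080000.
1/(2n) = 0.010000.
Corrected numerator: |-0.080000| − 0.010000 = 0.070000.
Under H₀, SE = √(p₀(1−p₀)/n) = √(0.60·0.40/50) = √0.004800000 = 0.069282.
z = −0.070000/0.069282 = -1.010.

z = -1.010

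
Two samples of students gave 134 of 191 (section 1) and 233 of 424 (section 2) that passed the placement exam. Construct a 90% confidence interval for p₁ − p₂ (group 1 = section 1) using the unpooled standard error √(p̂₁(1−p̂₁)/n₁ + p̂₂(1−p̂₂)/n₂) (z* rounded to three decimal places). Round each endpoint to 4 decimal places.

p̂₁ = 0.70157, p̂₂ = 0.54953, so the observed difference is 0.15204.
SE = √(0.001096174 + 0.000583837) = √0.001680011 = 0.040988.
For 90% confidence, z* = 1.645. Margin of error = 0.06743.
CI: 0.15204 ± 0.06743 = (0.0846, 0.2195).

(0.0846, 0.2195)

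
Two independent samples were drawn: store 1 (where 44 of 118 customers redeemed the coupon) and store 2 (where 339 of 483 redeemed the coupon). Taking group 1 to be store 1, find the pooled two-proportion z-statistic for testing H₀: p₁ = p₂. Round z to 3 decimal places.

z = -6.663

p̂₁ = 44/118 = 0.37288, p̂₂ = 339/483 = 0.70186.
Pooled p̂ = (44+339)/(118+483) = 383/601 = 0.63727.
Pooled SE = √[0.2311566·0.01054497] ≈ 0.049371.
z = (p̂₁ − p̂₂)/SE = (0.37288 − 0.70186)/0.049371 = -0.32898/0.049371 = -6.663.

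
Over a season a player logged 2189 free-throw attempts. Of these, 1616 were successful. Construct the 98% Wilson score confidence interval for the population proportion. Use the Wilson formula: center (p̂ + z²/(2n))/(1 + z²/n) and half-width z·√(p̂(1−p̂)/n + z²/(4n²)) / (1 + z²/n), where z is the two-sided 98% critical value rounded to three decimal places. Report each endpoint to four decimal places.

(0.7158, 0.7595)

p̂ = 1616/2189 = 0.73824; z = 2.326, so z² = 5.410276.
Denominator 1 + z²/n = 1 + 5.410276/2189 = 1.002472.
Adjusted center: (0.73824 + z²/(2n))/1.002472 = 0.73765.
Radicand: p̂(1−p̂)/n + z²/(4n²) = 0.000088279 + 0.000000282 = 0.000088561.
Half-width = z·√(radicand)/denom = 2.326·0.009411/1.002472 = 0.02184.
Interval: 0.73765 ± 0.02184 → (0.7158, 0.7595).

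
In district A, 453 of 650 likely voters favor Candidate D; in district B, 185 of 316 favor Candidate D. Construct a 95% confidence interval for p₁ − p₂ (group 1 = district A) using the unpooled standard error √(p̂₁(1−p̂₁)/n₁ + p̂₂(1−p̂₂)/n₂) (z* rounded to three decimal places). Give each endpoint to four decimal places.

p̂₁ = 0.69692, p̂₂ = 0.58544, so the observed difference is 0.11148.
SE = √(0.000324956 + 0.000768036) = √0.001092992 = 0.033060.
For 95% confidence, z* = 1.960. Margin = 1.960·0.033060 = 0.06480.
So the interval runs from 0.0467 to 0.1763.

(0.0467, 0.1763)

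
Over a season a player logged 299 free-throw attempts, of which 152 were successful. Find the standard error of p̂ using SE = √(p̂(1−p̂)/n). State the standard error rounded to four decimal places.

SE = 0.0289

The sample proportion is 152/299 = 0.50836.
p̂(1−p̂) = 0.50836·0.49164 = 0.249930.
SE = √(0.249930/299) = √0.000835886 = 0.0289.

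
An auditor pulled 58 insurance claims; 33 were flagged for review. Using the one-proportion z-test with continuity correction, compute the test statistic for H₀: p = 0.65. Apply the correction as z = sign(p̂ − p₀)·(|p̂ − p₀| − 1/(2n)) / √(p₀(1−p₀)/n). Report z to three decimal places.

z = -1.156

With x = 33 successes in n = 58, p̂ = 0.56897. p̂ − p₀ = -0.081034.
Continuity correction 1/(2n) = 1/116 = 0.008621.
Corrected numerator: |-0.081034| − 0.008621 = 0.072413.
SE₀ = √(0.65·0.35/58) = 0.062629.
z = −0.072413/0.062629 = -1.156.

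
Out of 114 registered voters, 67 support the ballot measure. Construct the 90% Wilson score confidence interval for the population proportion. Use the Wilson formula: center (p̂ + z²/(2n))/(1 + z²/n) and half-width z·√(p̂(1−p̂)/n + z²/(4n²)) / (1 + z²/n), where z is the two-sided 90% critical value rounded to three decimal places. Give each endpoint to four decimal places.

p̂ = 67/114 = 0.58772; z = 1.645, so z² = 2.706025.
Denominator 1 + z²/n = 1 + 2.706025/114 = 1.023737.
Adjusted center: (0.58772 + z²/(2n))/1.023737 = 0.58569.
Radicand: p̂(1−p̂)/n + z²/(4n²) = 0.002125485 + 0.000052055 = 0.002177540.
Half-width = z·√(radicand)/denom = 1.645·0.046664/1.023737 = 0.07498.
So the interval runs from 0.5107 to 0.6607.

(0.5107, 0.6607)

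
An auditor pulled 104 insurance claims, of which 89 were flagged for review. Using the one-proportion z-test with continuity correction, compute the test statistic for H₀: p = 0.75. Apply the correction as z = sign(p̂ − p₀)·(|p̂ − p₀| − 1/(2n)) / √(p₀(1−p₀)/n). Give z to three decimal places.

Sample proportion p̂ = 89/104 = 0.85577. p̂ − p₀ = 0.105769.
1/(2n) = 0.004808.
Corrected numerator: |0.105769| − 0.004808 = 0.100961.
Under H₀, SE = √(p₀(1−p₀)/n) = √(0.75·0.25/104) = √0.001802885 = 0.042460.
z = +0.100961/0.042460 = 2.378.

z = 2.378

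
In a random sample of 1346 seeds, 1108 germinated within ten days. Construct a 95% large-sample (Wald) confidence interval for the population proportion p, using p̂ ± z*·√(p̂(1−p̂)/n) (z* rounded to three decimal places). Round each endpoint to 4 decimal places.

(0.8028, 0.8436)

p̂ = 1108/1346 = 0.82318.
SE = √(p̂(1−p̂)/n) = √(0.145555/1346) = 0.010399.
For 95% confidence, z* = 1.960.
Margin of error: 1.960 × 0.010399 = 0.02038.
Interval: 0.82318 ± 0.02038 → (0.8028, 0.8436).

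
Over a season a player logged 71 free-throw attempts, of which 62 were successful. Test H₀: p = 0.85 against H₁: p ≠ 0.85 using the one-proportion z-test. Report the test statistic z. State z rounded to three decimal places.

z = 0.548

With x = 62 successes in n = 71, p̂ = 0.87324.
SE₀ = √(0.85·0.15/71) = 0.042377.
z = (0.87324 − 0.85)/0.042377 = 0.02324/0.042377 = 0.548.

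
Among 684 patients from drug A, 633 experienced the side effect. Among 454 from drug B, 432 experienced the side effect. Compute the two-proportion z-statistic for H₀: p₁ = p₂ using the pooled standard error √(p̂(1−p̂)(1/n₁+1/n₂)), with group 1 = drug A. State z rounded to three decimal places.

z = -1.760

p̂₁ = 633/684 = 0.92544, p̂₂ = 432/454 = 0.95154.
Pooled p̂ = (633+432)/(684+454) = 1065/1138 = 0.93585.
SE = √[p̂(1−p̂)(1/n₁+1/n₂)] = √[0.93585·0.06415·(1/684+1/454)] ≈ 0.014832.
z = (p̂₁ − p̂₂)/SE = (0.92544 − 0.95154)/0.014832 = -0.02610/0.014832 = -1.760.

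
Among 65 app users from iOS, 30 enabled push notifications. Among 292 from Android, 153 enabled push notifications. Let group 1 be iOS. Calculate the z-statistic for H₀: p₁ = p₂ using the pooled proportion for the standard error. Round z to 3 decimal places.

z = -0.911

Sample proportions: p̂₁ = 30/65 = 0.46154 and p̂₂ = 153/292 = 0.52397.
Pooling: p̂ = 183/357 = 0.51261.
Pooled SE = √[0.2498411·0.01880927] ≈ 0.068552.
z = -0.06243/0.068552 = -0.911.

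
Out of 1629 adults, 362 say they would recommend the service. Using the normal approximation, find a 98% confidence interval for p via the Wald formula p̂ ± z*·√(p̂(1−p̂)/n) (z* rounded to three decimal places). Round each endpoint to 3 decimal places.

p̂ = 362/1629 = 0.22222.
SE = √(p̂(1−p̂)/n) = √(0.172840/1629) = 0.010301.
The 98% critical value is z* = 2.326.
Margin of error: 2.326 × 0.010301 = 0.02396.
So the interval runs from 0.198 to 0.246.

(0.198, 0.246)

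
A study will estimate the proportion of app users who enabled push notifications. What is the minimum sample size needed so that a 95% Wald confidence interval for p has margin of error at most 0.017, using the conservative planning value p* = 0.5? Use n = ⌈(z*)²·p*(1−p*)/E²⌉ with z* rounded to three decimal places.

n = 3324

The 95% critical value is z* = 1.960.
p*(1−p*) = 0.2500.
Required n before rounding: 3.841600 × 0.2500 / 0.017² = 3323.183.
⌈3323.183⌉ = 3324.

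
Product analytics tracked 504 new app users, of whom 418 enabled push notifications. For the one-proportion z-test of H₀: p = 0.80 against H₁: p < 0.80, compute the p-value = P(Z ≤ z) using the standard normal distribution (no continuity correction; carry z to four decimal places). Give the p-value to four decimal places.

With x = 418 successes in n = 504, p̂ = 0.82937.
SE₀ = √(0.80·0.20/504) = 0.017817.
z = (p̂ − p₀)/SE = (418/504 − 0.80)/0.017817 ≈ 1.6481.
p-value = P(Z ≤ z) with z = 1.6481 → 0.9503.

p-value = 0.9503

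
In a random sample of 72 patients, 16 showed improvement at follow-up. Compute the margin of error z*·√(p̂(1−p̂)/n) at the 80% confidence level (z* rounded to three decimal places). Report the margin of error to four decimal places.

ME = 0.0628

The sample proportion is 16/72 = 0.22222.
SE = √(p̂(1−p̂)/n) = √(0.172840/72) = 0.048995.
For 80% confidence, z* = 1.282.
ME = 1.282·0.048995 = 0.0628.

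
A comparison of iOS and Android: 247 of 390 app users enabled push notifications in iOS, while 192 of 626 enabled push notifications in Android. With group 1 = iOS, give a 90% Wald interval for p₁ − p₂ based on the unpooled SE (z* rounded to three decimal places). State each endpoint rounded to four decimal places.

p̂₁ = 247/390 = 0.63333, p̂₂ = 192/626 = 0.30671; p̂₁ − p̂₂ = 0.32662.
SE = √(0.000595442 + 0.000339678) = √0.000935120 = 0.030580.
The 90% critical value is z* = 1.645. Margin of error = 0.05030.
CI: 0.32662 ± 0.05030 = (0.2763, 0.3769).

(0.2763, 0.3769)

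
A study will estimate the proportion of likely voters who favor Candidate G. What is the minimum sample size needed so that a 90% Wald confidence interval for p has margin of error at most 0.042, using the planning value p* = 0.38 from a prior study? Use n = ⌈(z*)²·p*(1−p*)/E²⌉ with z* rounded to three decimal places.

n = 362

For 90% confidence, z* = 1.645.
p*(1−p*) = 0.2356.
Required n before rounding: 2.706025 × 0.2356 / 0.042² = 361.417.
Rounding up, n = 362.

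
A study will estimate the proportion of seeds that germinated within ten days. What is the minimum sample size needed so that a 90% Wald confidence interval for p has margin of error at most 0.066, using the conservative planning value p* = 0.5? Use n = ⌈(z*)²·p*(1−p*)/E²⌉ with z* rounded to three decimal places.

n = 156

For 90% confidence, z* = 1.645.
p*(1−p*) = 0.50·0.50 = 0.2500.
(z*)²·p*(1−p*)/E² = 2.706025·0.2500/0.004356 = 155.304.
Rounding up, n = 156.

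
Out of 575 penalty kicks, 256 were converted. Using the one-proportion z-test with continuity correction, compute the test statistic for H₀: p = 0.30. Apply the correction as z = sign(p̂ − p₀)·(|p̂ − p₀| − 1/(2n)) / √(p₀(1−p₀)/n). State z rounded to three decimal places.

z = 7.553

Sample proportion p̂ = 256/575 = 0.44522. p̂ − p₀ = 0.145217.
Continuity correction 1/(2n) = 1/1150 = 0.000870.
Corrected numerator: |0.145217| − 0.000870 = 0.144347.
SE₀ = √(0.30·0.70/575) = 0.019111.
z = (+)0.144347/0.019111 = 7.553.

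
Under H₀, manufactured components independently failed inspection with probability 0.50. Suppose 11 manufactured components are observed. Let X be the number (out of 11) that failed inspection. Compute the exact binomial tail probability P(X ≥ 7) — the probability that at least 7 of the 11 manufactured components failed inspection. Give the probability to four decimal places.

X is binomial with n = 11 and p = 0.50.
P(X ≥ 7) = Σ_{j=7}^{11} C(11,j)·0.50^j·0.50^{11−j}.
= 0.161133 + 0.080566 + 0.026855 + 0.005371 + 0.000488 = 0.2744.

P = 0.2744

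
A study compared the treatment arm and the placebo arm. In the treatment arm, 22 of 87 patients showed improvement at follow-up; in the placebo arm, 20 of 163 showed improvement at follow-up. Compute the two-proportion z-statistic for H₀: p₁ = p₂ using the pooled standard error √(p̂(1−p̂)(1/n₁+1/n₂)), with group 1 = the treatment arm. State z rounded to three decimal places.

p̂₁ = 22/87 = 0.25287, p̂₂ = 20/163 = 0.12270.
Pooled p̂ = (22+20)/(87+163) = 42/250 = 0.16800.
SE = √[p̂(1−p̂)(1/n₁+1/n₂)] = √[0.16800·0.83200·(1/87+1/163)] ≈ 0.049640.
z = (p̂₁ − p̂₂)/SE = (0.25287 − 0.12270)/0.049640 = 0.13017/0.049640 = 2.622.

z = 2.622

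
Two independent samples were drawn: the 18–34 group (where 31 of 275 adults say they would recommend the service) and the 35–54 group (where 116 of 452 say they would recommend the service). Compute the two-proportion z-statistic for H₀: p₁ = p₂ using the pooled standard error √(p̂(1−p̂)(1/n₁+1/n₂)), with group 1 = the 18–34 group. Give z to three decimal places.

z = -4.685

Sample proportions: p̂₁ = 31/275 = 0.11273 and p̂₂ = 116/452 = 0.25664.
Pooling: p̂ = 147/727 = 0.20220.
Pooled SE = √[0.1613157·0.00584875] ≈ 0.030716.
z = (p̂₁ − p̂₂)/SE = (0.11273 − 0.25664)/0.030716 = -0.14391/0.030716 = -4.685.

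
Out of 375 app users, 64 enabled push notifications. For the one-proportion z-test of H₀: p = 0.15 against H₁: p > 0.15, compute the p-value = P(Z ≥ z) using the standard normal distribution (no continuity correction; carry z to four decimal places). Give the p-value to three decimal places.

p-value = 0.131

Sample proportion p̂ = 64/375 = 0.17067.
SE₀ = √(0.15·0.85/375) = 0.018439.
Test statistic (full precision, shown to 4 dp): z = (64/375 − 0.15)/SE₀ ≈ 1.1208.
p-value = P(Z ≥ z) with z = 1.1208 → 0.131.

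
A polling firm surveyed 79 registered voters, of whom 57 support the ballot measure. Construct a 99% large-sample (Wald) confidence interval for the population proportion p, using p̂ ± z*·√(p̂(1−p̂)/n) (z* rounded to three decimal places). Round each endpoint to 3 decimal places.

(0.592, 0.851)

p̂ = 57/79 = 0.72152.
SE(p̂) = √(0.72152·0.27848/79) = 0.050432.
z* = 2.576 at the 99% level.
Margin of error: 2.576 × 0.050432 = 0.12991.
Interval: 0.72152 ± 0.12991 → (0.592, 0.851).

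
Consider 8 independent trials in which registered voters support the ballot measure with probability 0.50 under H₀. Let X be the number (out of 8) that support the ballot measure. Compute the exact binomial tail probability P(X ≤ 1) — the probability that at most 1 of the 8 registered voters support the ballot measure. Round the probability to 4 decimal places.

X is binomial with n = 8 and p = 0.50.
P(X ≤ 1) = C(8,0)·0.50^0·0.50^8 + C(8,1)·0.50^1·0.50^7.
= 0.003906 + 0.031250 = 0.0352.

P = 0.0352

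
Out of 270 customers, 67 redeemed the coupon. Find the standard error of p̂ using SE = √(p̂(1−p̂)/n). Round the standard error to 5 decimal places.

p̂ = 67/270 = 0.24815.
p̂(1−p̂) = 0.24815·0.75185 = 0.186572.
SE = √(0.186572/270) = √0.000691007 = 0.02629.

SE = 0.02629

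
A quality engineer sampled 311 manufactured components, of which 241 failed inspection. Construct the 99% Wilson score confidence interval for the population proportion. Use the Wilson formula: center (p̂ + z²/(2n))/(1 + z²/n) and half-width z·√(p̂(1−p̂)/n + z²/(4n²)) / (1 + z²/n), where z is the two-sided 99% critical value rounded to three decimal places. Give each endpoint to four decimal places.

Here p̂ = 241/311 = 0.77492 and z = 2.576 (z² = 6.635776).
Denominator 1 + z²/n = 1 + 6.635776/311 = 1.021337.
Center = (0.77492 + 0.010668)/1.021337 = 0.76918.
Radicand: p̂(1−p̂)/n + z²/(4n²) = 0.000560833 + 0.000017152 = 0.000577985.
Half-width = 2.576·√0.000577985/1.021337 = 0.06064.
So the interval runs from 0.7085 to 0.8298.

(0.7085, 0.8298)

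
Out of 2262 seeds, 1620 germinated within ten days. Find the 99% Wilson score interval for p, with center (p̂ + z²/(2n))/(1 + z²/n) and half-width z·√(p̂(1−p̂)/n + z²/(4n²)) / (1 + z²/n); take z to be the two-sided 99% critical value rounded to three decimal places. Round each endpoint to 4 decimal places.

(0.6912, 0.7399)

Here p̂ = 1620/2262 = 0.71618 and z = 2.576 (z² = 6.635776).
1 + z²/n = 1.002934.
Adjusted center: (0.71618 + z²/(2n))/1.002934 = 0.71555.
Radicand: p̂(1−p̂)/n + z²/(4n²) = 0.000089861 + 0.000000324 = 0.000090185.
Half-width = 2.576·√0.000090185/1.002934 = 0.02439.
CI: 0.71555 ± 0.02439 = (0.6912, 0.7399).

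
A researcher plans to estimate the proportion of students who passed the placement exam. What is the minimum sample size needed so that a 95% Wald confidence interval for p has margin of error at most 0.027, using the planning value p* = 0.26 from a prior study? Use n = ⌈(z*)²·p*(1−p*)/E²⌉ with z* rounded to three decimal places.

n = 1014

z* = 1.960 at the 95% level.
p*(1−p*) = 0.1924.
Required n before rounding: 3.841600 × 0.1924 / 0.027² = 1013.887.
Rounding up, n = 1014.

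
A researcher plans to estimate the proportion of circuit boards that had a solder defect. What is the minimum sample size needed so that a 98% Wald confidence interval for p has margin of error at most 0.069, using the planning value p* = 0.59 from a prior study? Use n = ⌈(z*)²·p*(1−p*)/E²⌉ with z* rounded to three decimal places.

n = 275

z* = 2.326 at the 98% level.
p*(1−p*) = 0.2419.
Required n before rounding: 5.410276 × 0.2419 / 0.069² = 274.889.
⌈274.889⌉ = 275.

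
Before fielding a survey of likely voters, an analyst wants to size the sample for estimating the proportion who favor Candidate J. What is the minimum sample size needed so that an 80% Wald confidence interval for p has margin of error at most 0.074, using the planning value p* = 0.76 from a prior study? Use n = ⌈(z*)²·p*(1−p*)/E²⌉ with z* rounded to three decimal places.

The 80% critical value is z* = 1.282.
p*(1−p*) = 0.1824.
(z*)²·p*(1−p*)/E² = 1.643524·0.1824/0.005476 = 54.744.
⌈54.744⌉ = 55.

n = 55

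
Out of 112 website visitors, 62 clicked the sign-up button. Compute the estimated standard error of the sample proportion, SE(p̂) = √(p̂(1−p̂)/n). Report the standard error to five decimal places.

SE = 0.04697

With x = 62 successes in n = 112, p̂ = 0.55357.
p̂(1−p̂) = 0.247130.
SE = √(0.247130/112) = √0.002206518 = 0.04697.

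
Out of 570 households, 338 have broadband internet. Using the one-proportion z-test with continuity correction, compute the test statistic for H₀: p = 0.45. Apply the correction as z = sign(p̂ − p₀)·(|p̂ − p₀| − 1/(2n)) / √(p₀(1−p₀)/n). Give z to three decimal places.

z = 6.820

The sample proportion is 338/570 = 0.59298. p̂ − p₀ = 0.142982.
1/(2n) = 0.000877.
Corrected numerator: |0.142982| − 0.000877 = 0.142105.
Null standard error: √(0.45·0.55/570) = √0.000434211 = 0.020838.
z = (+)0.142105/0.020838 = 6.820.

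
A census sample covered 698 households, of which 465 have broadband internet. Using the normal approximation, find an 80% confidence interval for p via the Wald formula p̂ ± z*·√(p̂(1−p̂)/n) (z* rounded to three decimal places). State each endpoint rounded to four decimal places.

(0.6433, 0.6891)

The sample proportion is 465/698 = 0.66619.
Standard error of p̂: √(0.222381/698) = √0.000318598 = 0.017849.
The 80% critical value is z* = 1.282.
Margin = 1.282·0.017849 = 0.02288.
Interval: 0.66619 ± 0.02288 → (0.6433, 0.6891).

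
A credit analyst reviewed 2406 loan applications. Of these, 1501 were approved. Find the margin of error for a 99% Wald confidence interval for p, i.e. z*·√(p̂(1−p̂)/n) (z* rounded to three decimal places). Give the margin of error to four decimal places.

ME = 0.0254

With x = 1501 successes in n = 2406, p̂ = 0.62386.
SE(p̂) = √(0.62386·0.37614/2406) = 0.009876.
For 99% confidence, z* = 2.576.
So ME = 0.0254.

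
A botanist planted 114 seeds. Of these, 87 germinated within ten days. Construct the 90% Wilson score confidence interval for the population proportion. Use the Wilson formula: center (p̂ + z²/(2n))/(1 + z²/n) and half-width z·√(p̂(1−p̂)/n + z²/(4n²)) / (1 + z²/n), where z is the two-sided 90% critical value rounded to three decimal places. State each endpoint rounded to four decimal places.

p̂ = 87/114 = 0.76316; z = 1.645, so z² = 2.706025.
1 + z²/n = 1.023737.
Adjusted center: (0.76316 + z²/(2n))/1.023737 = 0.75706.
Radicand: p̂(1−p̂)/n + z²/(4n²) = 0.001585508 + 0.000052055 = 0.001637563.
Half-width = 1.645·√0.001637563/1.023737 = 0.06502.
Interval: 0.75706 ± 0.06502 → (0.6920, 0.8221).

(0.6920, 0.8221)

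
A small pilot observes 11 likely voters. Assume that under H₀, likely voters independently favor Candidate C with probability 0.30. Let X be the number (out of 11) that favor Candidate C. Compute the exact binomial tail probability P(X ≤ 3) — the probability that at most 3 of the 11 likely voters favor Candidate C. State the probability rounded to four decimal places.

P = 0.5696

X ~ Binomial(n=11, p=0.30).
P(X ≤ 3) = C(11,0)·0.30^0·0.70^11 + C(11,1)·0.30^1·0.70^10 + C(11,2)·0.30^2·0.70^9 + C(11,3)·0.30^3·0.70^8.
= 0.019773 + 0.093217 + 0.199750 + 0.256822 = 0.5696.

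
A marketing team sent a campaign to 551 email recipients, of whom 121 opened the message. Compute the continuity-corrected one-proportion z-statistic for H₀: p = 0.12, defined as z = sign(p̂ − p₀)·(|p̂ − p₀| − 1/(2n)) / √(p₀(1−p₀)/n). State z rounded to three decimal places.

z = 7.129

Sample proportion p̂ = 121/551 = 0.21960. p̂ − p₀ = 0.099601.
1/(2n) = 0.000907.
Corrected numerator: |0.099601| − 0.000907 = 0.098694.
Null standard error: √(0.12·0.88/551) = √0.000191652 = 0.013844.
z = (+)0.098694/0.013844 = 7.129.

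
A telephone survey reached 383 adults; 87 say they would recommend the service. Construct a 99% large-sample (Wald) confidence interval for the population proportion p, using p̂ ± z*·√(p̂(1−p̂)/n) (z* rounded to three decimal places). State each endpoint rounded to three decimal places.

With x = 87 successes in n = 383, p̂ = 0.22715.
SE = √(p̂(1−p̂)/n) = √(0.175555/383) = 0.021410.
The 99% critical value is z* = 2.576.
Margin = 2.576·0.021410 = 0.05515.
CI: 0.22715 ± 0.05515 = (0.172, 0.282).

(0.172, 0.282)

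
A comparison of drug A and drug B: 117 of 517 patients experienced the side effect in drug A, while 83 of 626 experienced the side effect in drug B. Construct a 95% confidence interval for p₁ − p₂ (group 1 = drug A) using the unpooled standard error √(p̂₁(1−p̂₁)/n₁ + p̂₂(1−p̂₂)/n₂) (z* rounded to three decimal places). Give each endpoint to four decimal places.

p̂₁ = 117/517 = 0.22631, p̂₂ = 83/626 = 0.13259; p̂₁ − p̂₂ = 0.09372.
SE = √(0.000338668 + 0.000183719) = √0.000522387 = 0.022856.
The 95% critical value is z* = 1.960. Margin = 1.960·0.022856 = 0.04480.
CI: 0.09372 ± 0.04480 = (0.0489, 0.1385).

(0.0489, 0.1385)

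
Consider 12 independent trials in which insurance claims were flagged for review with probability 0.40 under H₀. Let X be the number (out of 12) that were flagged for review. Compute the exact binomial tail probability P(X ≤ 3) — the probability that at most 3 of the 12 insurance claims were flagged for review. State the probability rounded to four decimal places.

X is binomial with n = 12 and p = 0.40.
P(X ≤ 3) = C(12,0)·0.40^0·0.60^12 + C(12,1)·0.40^1·0.60^11 + C(12,2)·0.40^2·0.60^10 + C(12,3)·0.40^3·0.60^9.
= 0.002177 + 0.017414 + 0.063852 + 0.141894 = 0.2253.

P = 0.2253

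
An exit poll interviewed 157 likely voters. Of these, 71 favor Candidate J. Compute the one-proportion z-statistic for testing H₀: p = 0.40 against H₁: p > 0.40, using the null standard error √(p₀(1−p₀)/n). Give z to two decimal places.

z = 1.34

With x = 71 successes in n = 157, p̂ = 0.45223.
Under H₀, SE = √(p₀(1−p₀)/n) = √(0.40·0.60/157) = √0.001528662 = 0.039098.
z = (p̂ − p₀)/SE = (0.45223 − 0.40)/0.039098 = 1.34.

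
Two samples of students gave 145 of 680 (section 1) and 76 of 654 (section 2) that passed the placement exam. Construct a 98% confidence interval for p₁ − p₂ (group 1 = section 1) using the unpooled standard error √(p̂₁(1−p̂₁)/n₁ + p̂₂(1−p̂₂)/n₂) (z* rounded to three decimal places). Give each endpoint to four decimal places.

p̂₁ = 0.21324, p̂₂ = 0.11621, so the observed difference is 0.09703.
SE = √(0.000246715 + 0.000157039) = √0.000403754 = 0.020094.
The 98% critical value is z* = 2.326. Margin of error = 0.04674.
CI: 0.09703 ± 0.04674 = (0.0503, 0.1438).

(0.0503, 0.1438)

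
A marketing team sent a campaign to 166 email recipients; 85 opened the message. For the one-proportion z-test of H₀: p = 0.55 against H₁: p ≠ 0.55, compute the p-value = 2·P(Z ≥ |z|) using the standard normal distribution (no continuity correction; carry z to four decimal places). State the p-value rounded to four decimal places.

p-value = 0.3257

Sample proportion p̂ = 85/166 = 0.51205.
Null standard error: √(0.55·0.45/166) = √0.001490964 = 0.038613.
z = (p̂ − p₀)/SE = (85/166 − 0.55)/0.038613 ≈ -0.9829.
p-value = 2·P(Z ≥ |z|) with z = -0.9829 → 0.3257.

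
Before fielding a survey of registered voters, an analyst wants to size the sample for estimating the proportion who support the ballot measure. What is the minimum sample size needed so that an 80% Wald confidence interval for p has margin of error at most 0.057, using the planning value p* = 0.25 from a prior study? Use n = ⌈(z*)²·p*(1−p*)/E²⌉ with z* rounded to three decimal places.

The 80% critical value is z* = 1.282.
p*(1−p*) = 0.1875.
(z*)²·p*(1−p*)/E² = 1.643524·0.1875/0.003249 = 94.848.
Rounding up, n = 95.

n = 95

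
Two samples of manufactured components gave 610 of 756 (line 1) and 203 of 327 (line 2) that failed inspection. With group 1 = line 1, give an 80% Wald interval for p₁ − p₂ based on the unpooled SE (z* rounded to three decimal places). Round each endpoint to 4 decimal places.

(0.1471, 0.2251)

p̂₁ = 610/756 = 0.80688, p̂₂ = 203/327 = 0.62080; p̂₁ − p̂₂ = 0.18608.
Unpooled SE = √(p̂₁(1−p̂₁)/n₁ + p̂₂(1−p̂₂)/n₂) = √(0.000206119 + 0.000719904) = 0.030431.
For 80% confidence, z* = 1.282. Margin = 1.282·0.030431 = 0.03901.
CI: 0.18608 ± 0.03901 = (0.1471, 0.2251).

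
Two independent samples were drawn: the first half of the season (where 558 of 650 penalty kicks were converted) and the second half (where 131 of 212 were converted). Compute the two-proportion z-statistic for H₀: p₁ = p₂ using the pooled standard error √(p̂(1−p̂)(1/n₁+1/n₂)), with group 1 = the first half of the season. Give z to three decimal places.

Sample proportions: p̂₁ = 558/650 = 0.85846 and p̂₂ = 131/212 = 0.61792.
Pooled p̂ = (558+131)/(650+212) = 689/862 = 0.79930.
SE = √[p̂(1−p̂)(1/n₁+1/n₂)] = √[0.79930·0.20070·(1/650+1/212)] ≈ 0.031678.
z = (p̂₁ − p̂₂)/SE = (0.85846 − 0.61792)/0.031678 = 0.24054/0.031678 = 7.593.

z = 7.593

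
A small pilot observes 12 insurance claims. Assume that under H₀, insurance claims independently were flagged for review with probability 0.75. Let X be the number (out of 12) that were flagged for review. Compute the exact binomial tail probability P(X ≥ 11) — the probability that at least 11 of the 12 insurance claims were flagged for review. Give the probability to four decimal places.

P = 0.1584

X ~ Binomial(n=12, p=0.75).
P(X ≥ 11) = C(12,11)·0.75^11·0.25^1 + C(12,12)·0.75^12·0.25^0.
= 0.126705 + 0.031676 = 0.1584.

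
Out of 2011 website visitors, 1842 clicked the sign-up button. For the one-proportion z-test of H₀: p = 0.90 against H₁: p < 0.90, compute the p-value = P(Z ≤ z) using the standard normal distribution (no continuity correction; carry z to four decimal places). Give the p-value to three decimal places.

p-value = 0.991

The sample proportion is 1842/2011 = 0.91596.
Under H₀, SE = √(p₀(1−p₀)/n) = √(0.90·0.10/2011) = √0.000044754 = 0.006690.
Test statistic (full precision, shown to 4 dp): z = (1842/2011 − 0.90)/SE₀ ≈ 2.3860.
p-value = P(Z ≤ z) with z = 2.3860 → 0.991.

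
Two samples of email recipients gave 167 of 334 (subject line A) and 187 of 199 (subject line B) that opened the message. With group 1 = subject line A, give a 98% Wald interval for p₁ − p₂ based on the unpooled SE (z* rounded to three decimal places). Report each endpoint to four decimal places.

p̂₁ = 0.50000, p̂₂ = 0.93970, so the observed difference is -0.43970.
Unpooled SE = √(p̂₁(1−p̂₁)/n₁ + p̂₂(1−p̂₂)/n₂) = √(0.000748503 + 0.000284750) = 0.032144.
z* = 2.326 at the 98% level. Margin of error = 0.07477.
CI: -0.43970 ± 0.07477 = (-0.5145, -0.3649).

(-0.5145, -0.3649)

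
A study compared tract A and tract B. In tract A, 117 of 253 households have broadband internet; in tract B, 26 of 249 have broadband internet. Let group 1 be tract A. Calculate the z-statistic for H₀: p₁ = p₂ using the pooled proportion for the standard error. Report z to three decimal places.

p̂₁ = 117/253 = 0.46245, p̂₂ = 26/249 = 0.10442.
Pooling: p̂ = 143/502 = 0.28486.
Pooled SE = √[0.2037150·0.00796863] ≈ 0.040291.
z = 0.35803/0.040291 = 8.886.

z = 8.886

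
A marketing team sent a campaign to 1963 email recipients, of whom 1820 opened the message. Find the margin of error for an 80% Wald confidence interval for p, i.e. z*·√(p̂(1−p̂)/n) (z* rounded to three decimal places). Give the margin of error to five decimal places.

ME = 0.00752

Sample proportion p̂ = 1820/1963 = 0.92715.
SE = √(p̂(1−p̂)/n) = √(0.067541/1963) = 0.005866.
z* = 1.282 at the 80% level.
So ME = 0.00752.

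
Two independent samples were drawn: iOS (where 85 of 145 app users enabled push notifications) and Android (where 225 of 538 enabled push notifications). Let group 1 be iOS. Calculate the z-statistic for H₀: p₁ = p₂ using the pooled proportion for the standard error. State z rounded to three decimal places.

Sample proportions: p̂₁ = 85/145 = 0.58621 and p̂₂ = 225/538 = 0.41822.
Pooling: p̂ = 310/683 = 0.45388.
SE = √[p̂(1−p̂)(1/n₁+1/n₂)] = √[0.45388·0.54612·(1/145+1/538)] ≈ 0.046585.
z = (p̂₁ − p̂₂)/SE = (0.58621 − 0.41822)/0.046585 = 0.16799/0.046585 = 3.606.

z = 3.606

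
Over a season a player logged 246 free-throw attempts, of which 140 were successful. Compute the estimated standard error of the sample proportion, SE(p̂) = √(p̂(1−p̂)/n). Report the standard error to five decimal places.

The sample proportion is 140/246 = 0.56911.
p̂(1−p̂) = 0.245224.
SE = √(0.245224/246) = 0.03157.

SE = 0.03157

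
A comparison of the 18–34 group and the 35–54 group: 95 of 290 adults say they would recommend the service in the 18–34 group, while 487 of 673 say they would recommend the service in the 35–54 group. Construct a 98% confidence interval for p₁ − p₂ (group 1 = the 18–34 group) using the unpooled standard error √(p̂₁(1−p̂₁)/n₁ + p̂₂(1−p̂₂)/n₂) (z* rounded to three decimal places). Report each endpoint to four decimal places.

p̂₁ = 0.32759, p̂₂ = 0.72363, so the observed difference is -0.39604.
Unpooled SE = √(p̂₁(1−p̂₁)/n₁ + p̂₂(1−p̂₂)/n₂) = √(0.000759564 + 0.000297164) = 0.032507.
For 98% confidence, z* = 2.326. Margin of error = 0.07561.
CI: -0.39604 ± 0.07561 = (-0.4717, -0.3204).

(-0.4717, -0.3204)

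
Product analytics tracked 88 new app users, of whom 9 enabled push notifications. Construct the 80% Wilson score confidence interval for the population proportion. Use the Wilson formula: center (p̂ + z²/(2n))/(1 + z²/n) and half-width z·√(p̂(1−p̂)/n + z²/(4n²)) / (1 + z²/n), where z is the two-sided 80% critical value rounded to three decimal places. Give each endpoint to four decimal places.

p̂ = 9/88 = 0.10227; z = 1.282, so z² = 1.643524.
1 + z²/n = 1.018676.
Adjusted center: (0.10227 + z²/(2n))/1.018676 = 0.10956.
Radicand: p̂(1−p̂)/n + z²/(4n²) = 0.001043330 + 0.000053058 = 0.001096388.
Half-width = z·√(radicand)/denom = 1.282·0.033112/1.018676 = 0.04167.
So the interval runs from 0.0679 to 0.1512.

(0.0679, 0.1512)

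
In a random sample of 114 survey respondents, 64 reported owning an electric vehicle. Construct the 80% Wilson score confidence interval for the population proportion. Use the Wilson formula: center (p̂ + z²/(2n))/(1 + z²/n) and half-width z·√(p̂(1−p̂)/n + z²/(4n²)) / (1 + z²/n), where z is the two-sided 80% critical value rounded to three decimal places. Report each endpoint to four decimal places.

(0.5014, 0.6197)

p̂ = 64/114 = 0.56140; z = 1.282, so z² = 1.643524.
1 + z²/n = 1.014417.
Adjusted center: (0.56140 + z²/(2n))/1.014417 = 0.56053.
Radicand: p̂(1−p̂)/n + z²/(4n²) = 0.002159909 + 0.000031616 = 0.002191525.
Half-width = z·√(radicand)/denom = 1.282·0.046814/1.014417 = 0.05916.
Interval: 0.56053 ± 0.05916 → (0.5014, 0.6197).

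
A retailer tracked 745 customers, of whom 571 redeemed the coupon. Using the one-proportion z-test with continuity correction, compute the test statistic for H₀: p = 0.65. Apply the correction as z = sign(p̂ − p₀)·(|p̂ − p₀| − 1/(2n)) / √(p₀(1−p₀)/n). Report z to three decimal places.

The sample proportion is 571/745 = 0.76644. p̂ − p₀ = 0.116443.
Continuity correction 1/(2n) = 1/1490 = 0.000671.
Corrected numerator: |0.116443| − 0.000671 = 0.115772.
SE₀ = √(0.65·0.35/745) = 0.017475.
z = (+)0.115772/0.017475 = 6.625.

z = 6.625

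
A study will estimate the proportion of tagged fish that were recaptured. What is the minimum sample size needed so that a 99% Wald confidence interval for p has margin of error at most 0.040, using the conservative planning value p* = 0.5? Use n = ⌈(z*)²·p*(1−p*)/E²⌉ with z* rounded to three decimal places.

n = 1037

z* = 2.576 at the 99% level.
p*(1−p*) = 0.50·0.50 = 0.2500.
(z*)²·p*(1−p*)/E² = 6.635776·0.2500/0.001600 = 1036.840.
⌈1036.840⌉ = 1037.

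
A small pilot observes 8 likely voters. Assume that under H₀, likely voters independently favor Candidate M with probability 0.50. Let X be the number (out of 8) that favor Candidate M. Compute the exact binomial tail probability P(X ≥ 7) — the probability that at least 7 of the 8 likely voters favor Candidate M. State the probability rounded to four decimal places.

P = 0.0352

X is binomial with n = 8 and p = 0.50.
P(X ≥ 7) = C(8,7)·0.50^7·0.50^1 + C(8,8)·0.50^8·0.50^0.
= 0.031250 + 0.003906 = 0.0352.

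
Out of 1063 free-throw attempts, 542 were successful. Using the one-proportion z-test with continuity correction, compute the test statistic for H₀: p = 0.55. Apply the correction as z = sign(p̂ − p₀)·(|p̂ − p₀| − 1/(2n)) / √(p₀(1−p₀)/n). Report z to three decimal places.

With x = 542 successes in n = 1063, p̂ = 0.50988. p̂ − p₀ = -0.040122.
1/(2n) = 0.000470.
Corrected numerator: |-0.040122| − 0.000470 = 0.039652.
Null standard error: √(0.55·0.45/1063) = √0.000232832 = 0.015259.
z = −0.039652/0.015259 = -2.599.

z = -2.599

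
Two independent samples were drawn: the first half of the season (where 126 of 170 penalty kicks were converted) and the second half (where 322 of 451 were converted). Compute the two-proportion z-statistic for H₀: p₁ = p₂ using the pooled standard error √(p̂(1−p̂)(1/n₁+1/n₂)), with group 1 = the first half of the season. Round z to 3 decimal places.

p̂₁ = 126/170 = 0.74118, p̂₂ = 322/451 = 0.71397.
Pooled p̂ = (126+322)/(170+451) = 448/621 = 0.72142.
Pooled SE = √[0.2009745·0.00809965] ≈ 0.040346.
z = 0.02721/0.040346 = 0.674.

z = 0.674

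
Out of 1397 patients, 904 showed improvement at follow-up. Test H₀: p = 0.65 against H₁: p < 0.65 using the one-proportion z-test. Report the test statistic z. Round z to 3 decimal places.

Sample proportion p̂ = 904/1397 = 0.64710.
Under H₀, SE = √(p₀(1−p₀)/n) = √(0.65·0.35/1397) = √0.000162849 = 0.012761.
z = (p̂ − p₀)/SE = (0.64710 − 0.65)/0.012761 = -0.227.

z = -0.227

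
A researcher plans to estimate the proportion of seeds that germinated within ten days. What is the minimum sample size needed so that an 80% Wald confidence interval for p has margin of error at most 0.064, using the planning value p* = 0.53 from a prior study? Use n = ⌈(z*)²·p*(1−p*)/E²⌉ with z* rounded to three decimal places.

n = 100

z* = 1.282 at the 80% level.
p*(1−p*) = 0.53·0.47 = 0.2491.
(z*)²·p*(1−p*)/E² = 1.643524·0.2491/0.004096 = 99.952.
⌈99.952⌉ = 100.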